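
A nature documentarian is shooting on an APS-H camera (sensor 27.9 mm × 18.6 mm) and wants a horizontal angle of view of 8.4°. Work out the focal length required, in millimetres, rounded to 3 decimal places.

From α = 2·arctan(w/2f) we get f = w / (2·tan(α/2)).
With w = 27.9 mm and α/2 = 4.2°, tan(α/2) ≈ 0.07344, so f ≈ 27.9 / 0.14687 ≈ 189.9629 mm.

189.963 mm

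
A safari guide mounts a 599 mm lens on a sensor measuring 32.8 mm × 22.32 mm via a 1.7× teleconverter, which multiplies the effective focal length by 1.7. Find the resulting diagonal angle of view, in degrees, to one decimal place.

Effective focal length f = 599 × 1.7 = 1018.3 mm.
Sensor diagonal = √(32.8² + 22.32²) = √1574.0224 ≈ 39.6740 mm.
α = 2·arctan(39.674 / (2 × 1018.3)) = 2·arctan(0.01948) ≈ 2.2320°.

2.2°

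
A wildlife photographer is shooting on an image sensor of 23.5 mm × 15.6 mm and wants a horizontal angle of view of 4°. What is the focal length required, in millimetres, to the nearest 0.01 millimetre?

From α = 2·arctan(w/2f) we get f = w / (2·tan(α/2)).
With w = 23.5 mm and α/2 = 2°, tan(α/2) ≈ 0.03492, so f ≈ 23.5 / 0.06984 ≈ 336.4760 mm.

336.48 mm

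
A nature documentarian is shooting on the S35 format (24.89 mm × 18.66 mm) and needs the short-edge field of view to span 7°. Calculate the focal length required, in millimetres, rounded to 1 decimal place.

152.5 mm

From α = 2·arctan(h/2f) we get f = h / (2·tan(α/2)).
With h = 18.66 mm and α/2 = 3.5°, tan(α/2) ≈ 0.06116, so f ≈ 18.66 / 0.12233 ≈ 152.5442 mm.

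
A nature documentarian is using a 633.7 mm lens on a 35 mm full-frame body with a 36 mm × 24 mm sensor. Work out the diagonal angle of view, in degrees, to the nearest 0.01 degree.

3.91°

Sensor diagonal = √(36² + 24²) = √1872.0000 ≈ 43.2666 mm.
Angle of view α = 2·arctan(d/2f) with d = 43.2666 mm and f = 633.7 mm.
d/2f = 0.03414; arctan(0.03414) ≈ 1.9552°, so α ≈ 3.9104°.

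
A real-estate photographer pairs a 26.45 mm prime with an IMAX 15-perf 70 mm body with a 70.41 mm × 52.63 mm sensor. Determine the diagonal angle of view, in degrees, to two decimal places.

Sensor diagonal = √(70.41² + 52.63²) = √7727.4850 ≈ 87.9061 mm.
Angle of view α = 2·arctan(d/2f) with d = 87.9061 mm and f = 26.45 mm.
d/2f = 1.66174; arctan(1.66174) ≈ 58.9614°, so α ≈ 117.9228°.

117.92°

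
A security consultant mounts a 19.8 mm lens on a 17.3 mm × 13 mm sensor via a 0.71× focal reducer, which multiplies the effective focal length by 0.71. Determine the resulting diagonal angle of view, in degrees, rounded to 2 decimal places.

Effective focal length f = 19.8 × 0.71 = 14.058 mm.
Sensor diagonal = √(17.3² + 13²) = √468.2900 ≈ 21.6400 mm.
α = 2·arctan(21.640 / (2 × 14.058)) = 2·arctan(0.76967) ≈ 75.1687°.

75.17°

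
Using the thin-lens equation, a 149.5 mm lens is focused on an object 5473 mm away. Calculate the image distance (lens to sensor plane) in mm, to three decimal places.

153.698 mm

1/dᵢ = 1/f − 1/dₒ = 1/149.5 − 1/5473 = 0.0065062 mm⁻¹.
dᵢ = 1/0.0065062 ≈ 153.6984 mm.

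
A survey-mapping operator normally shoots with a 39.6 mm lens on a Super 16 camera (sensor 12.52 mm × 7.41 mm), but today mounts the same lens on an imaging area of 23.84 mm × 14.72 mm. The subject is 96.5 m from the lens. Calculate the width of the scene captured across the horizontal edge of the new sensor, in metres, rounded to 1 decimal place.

The focal length stays 39.6 mm; the relevant sensor dimension is now w = 23.84 mm. Object distance dₒ = 96.5 m = 96500 mm.
Thin-lens field width W = w·(dₒ − f)/f = 23.84 × (96500 − 39.6)/39.6 ≈ 58071.109 mm = 58.0711 m.

58.1 m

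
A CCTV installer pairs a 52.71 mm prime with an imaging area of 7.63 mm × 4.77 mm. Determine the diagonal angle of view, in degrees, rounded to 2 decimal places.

9.76°

Sensor diagonal = √(7.63² + 4.77²) = √80.9698 ≈ 8.9983 mm.
Angle of view α = 2·arctan(d/2f) with d = 8.9983 mm and f = 52.71 mm.
d/2f = 0.08536; arctan(0.08536) ≈ 4.8788°, so α ≈ 9.7575°.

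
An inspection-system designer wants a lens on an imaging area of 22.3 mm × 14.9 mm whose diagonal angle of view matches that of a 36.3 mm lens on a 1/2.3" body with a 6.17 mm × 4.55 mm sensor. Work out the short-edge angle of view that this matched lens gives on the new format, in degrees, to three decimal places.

Sensor diagonal = √(6.17² + 4.55²) = √58.7714 ≈ 7.6663 mm.
Sensor diagonal = √(22.3² + 14.9²) = √719.3000 ≈ 26.8198 mm.
Equal diagonal AOV ⇒ f₂ = f₁ · 26.8198/7.6663 = 36.3 × 3.49842 ≈ 126.9927 mm.
Short-edge AOV on the new format = 2·arctan(14.9 / (2 × 126.9927)) = 2·arctan(0.05866) ≈ 6.7148°.

6.715°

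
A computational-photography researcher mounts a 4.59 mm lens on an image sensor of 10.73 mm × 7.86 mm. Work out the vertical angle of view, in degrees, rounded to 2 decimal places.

81.14°

Angle of view α = 2·arctan(h/2f) with h = 7.86 mm and f = 4.59 mm.
h/2f = 0.85621; arctan(0.85621) ≈ 40.5704°, so α ≈ 81.1409°.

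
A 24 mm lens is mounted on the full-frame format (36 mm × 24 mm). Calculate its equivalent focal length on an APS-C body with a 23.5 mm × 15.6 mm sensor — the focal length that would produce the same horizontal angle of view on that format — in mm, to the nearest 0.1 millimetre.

15.7 mm

Equal angle of view means equal width/f ratio, so f₂ = f₁ · (width₂/width₁) = 24 × 23.5/36.
f₂ = 24 × 0.65278 ≈ 15.667 mm.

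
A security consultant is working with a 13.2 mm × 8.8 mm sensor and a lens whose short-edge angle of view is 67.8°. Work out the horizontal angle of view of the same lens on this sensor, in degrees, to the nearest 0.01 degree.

From the short-edge AOV: f = 8.8 / (2·tan(33.9°)) = 8.8 / 1.34394 ≈ 6.5479 mm.
Horizontal AOV = 2·arctan(13.2 / (2 × 6.5479)) = 2·arctan(1.00796) ≈ 90.4542°.

90.45°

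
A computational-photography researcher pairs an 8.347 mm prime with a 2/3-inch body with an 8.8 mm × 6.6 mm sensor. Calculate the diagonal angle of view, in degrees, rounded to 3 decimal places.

Sensor diagonal = √(8.8² + 6.6²) = √121.0000 ≈ 11.0000 mm.
Angle of view α = 2·arctan(d/2f) with d = 11.0000 mm and f = 8.347 mm.
d/2f = 0.65892; arctan(0.65892) ≈ 33.3817°, so α ≈ 66.7633°.

66.763°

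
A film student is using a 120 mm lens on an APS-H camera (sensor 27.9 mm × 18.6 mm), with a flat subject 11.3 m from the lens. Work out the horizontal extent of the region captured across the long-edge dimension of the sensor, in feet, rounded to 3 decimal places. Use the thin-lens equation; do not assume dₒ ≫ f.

8.528 ft

dₒ: 11.3 m = 11300 mm.
Similar triangles through the lens centre give W/dₒ = w/dᵢ; with 1/f = 1/dₒ + 1/dᵢ this gives W = w·(dₒ − f)/f.
W = 27.9 mm × (11300 − 120) / 120 = 27.9 × 93.1667 ≈ 2599.350 mm = 2599.350/304.8 ft = 8.52805 ft.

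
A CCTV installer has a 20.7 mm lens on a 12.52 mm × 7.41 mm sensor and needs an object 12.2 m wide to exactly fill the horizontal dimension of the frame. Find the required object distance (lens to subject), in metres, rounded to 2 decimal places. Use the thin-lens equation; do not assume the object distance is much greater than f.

20.19 m

W: 12.2 m = 12200 mm.
Magnification m = w/W = dᵢ/dₒ; combined with 1/f = 1/dₒ + 1/dᵢ this gives dₒ = f·(1 + W/w).
dₒ = 20.7 mm × (1 + 12200/12.52) = 20.7 × 975.4409 ≈ 20191.627 mm = 20.1916 m.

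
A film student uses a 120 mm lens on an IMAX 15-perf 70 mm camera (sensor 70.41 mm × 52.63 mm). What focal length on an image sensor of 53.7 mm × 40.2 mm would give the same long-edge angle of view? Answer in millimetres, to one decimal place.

91.5 mm

Equal angle of view means equal width/f ratio, so f₂ = f₁ · (width₂/width₁) = 120 × 53.7/70.41.
f₂ = 120 × 0.76268 ≈ 91.521 mm.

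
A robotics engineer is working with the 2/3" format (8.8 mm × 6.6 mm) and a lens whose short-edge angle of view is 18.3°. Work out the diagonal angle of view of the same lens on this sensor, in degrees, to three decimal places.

From the short-edge AOV: f = 6.6 / (2·tan(9.15°)) = 6.6 / 0.32214 ≈ 20.4881 mm.
Sensor diagonal = √(8.8² + 6.6²) = √121.0000 ≈ 11.0000 mm.
Diagonal AOV = 2·arctan(11.0000 / (2 × 20.4881)) = 2·arctan(0.26845) ≈ 30.0534°.

30.053°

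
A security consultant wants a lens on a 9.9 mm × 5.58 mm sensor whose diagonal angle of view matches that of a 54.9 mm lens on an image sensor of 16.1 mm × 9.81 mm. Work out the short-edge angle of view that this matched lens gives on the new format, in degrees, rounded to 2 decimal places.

Sensor diagonal = √(16.1² + 9.81²) = √355.4461 ≈ 18.8533 mm.
Sensor diagonal = √(9.9² + 5.58²) = √129.1464 ≈ 11.3643 mm.
Equal diagonal AOV ⇒ f₂ = f₁ · 11.3643/18.8533 = 54.9 × 0.60277 ≈ 33.0923 mm.
Short-edge AOV on the new format = 2·arctan(5.58 / (2 × 33.0923)) = 2·arctan(0.08431) ≈ 9.6384°.

9.64°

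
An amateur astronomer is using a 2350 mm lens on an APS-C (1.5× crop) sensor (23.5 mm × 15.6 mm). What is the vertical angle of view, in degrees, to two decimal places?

Angle of view α = 2·arctan(h/2f) with h = 15.6 mm and f = 2350 mm.
h/2f = 0.00332; arctan(0.00332) ≈ 0.1902°, so α ≈ 0.3803°.

0.38°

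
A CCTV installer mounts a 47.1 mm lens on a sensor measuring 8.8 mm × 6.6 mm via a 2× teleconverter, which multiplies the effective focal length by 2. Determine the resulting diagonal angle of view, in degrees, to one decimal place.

6.7°

Effective focal length f = 47.1 × 2 = 94.2 mm.
Sensor diagonal = √(8.8² + 6.6²) = √121.0000 ≈ 11.0000 mm.
α = 2·arctan(11.000 / (2 × 94.2)) = 2·arctan(0.05839) ≈ 6.6830°.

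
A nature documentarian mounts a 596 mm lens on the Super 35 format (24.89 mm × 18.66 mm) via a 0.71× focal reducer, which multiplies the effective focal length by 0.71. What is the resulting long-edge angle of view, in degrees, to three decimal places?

Effective focal length f = 596 × 0.71 = 423.16 mm.
α = 2·arctan(24.89 / (2 × 423.16)) = 2·arctan(0.02941) ≈ 3.3691°.

3.369°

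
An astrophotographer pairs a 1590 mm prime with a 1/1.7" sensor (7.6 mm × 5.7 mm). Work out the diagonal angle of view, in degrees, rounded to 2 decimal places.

Sensor diagonal = √(7.6² + 5.7²) = √90.2500 ≈ 9.5000 mm.
Angle of view α = 2·arctan(d/2f) with d = 9.5000 mm and f = 1590 mm.
d/2f = 0.00299; arctan(0.00299) ≈ 0.1712°, so α ≈ 0.3423°.

0.34°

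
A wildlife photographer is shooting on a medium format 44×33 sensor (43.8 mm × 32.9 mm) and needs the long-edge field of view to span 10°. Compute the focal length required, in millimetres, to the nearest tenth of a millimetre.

250.3 mm

From α = 2·arctan(w/2f) we get f = w / (2·tan(α/2)).
With w = 43.8 mm and α/2 = 5°, tan(α/2) ≈ 0.08749, so f ≈ 43.8 / 0.17498 ≈ 250.3181 mm.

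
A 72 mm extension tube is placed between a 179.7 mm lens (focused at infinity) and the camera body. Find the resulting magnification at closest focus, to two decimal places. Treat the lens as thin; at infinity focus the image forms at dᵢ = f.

0.40×

The tube moves the image plane from f to f + e, so dᵢ = 179.7 + 72 = 251.7 mm. Focus is achieved when 1/f = 1/dₒ + 1/dᵢ, giving dₒ = 1/(1/f − 1/(f+e)).
Magnification m = dᵢ/dₒ = (f+e)·(1/f − 1/(f+e)) = e/f = 72/179.7 ≈ 0.4007.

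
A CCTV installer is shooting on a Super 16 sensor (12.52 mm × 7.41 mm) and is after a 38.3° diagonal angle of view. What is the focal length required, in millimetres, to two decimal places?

Sensor diagonal = √(12.52² + 7.41²) = √211.6585 ≈ 14.5485 mm.
From α = 2·arctan(d/2f) we get f = d / (2·tan(α/2)).
With d = 14.5485 mm and α/2 = 19.15°, tan(α/2) ≈ 0.34726, so f ≈ 14.5485 / 0.69452 ≈ 20.9476 mm.

20.95 mm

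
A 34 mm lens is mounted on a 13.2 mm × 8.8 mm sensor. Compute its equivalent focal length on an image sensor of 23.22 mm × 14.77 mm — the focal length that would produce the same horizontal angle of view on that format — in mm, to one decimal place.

59.8 mm

Equal angle of view means equal width/f ratio, so f₂ = f₁ · (width₂/width₁) = 34 × 23.22/13.2.
f₂ = 34 × 1.75909 ≈ 59.809 mm.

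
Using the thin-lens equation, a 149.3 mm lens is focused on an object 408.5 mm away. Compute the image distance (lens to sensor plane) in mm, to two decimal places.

235.30 mm

1/dᵢ = 1/f − 1/dₒ = 1/149.3 − 1/408.5 = 0.0042499 mm⁻¹.
dᵢ = 1/0.0042499 ≈ 235.2973 mm.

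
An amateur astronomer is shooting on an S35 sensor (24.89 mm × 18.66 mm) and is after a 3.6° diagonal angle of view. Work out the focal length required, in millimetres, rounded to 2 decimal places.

494.94 mm

Sensor diagonal = √(24.89² + 18.66²) = √967.7077 ≈ 31.1080 mm.
From α = 2·arctan(d/2f) we get f = d / (2·tan(α/2)).
With d = 31.1080 mm and α/2 = 1.8°, tan(α/2) ≈ 0.03143, so f ≈ 31.1080 / 0.06285 ≈ 494.9363 mm.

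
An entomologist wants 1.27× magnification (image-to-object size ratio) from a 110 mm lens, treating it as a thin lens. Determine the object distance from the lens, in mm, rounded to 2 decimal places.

196.61 mm

With m = dᵢ/dₒ and 1/f = 1/dₒ + 1/dᵢ, substituting dᵢ = m·dₒ gives 1/f = (1 + 1/m)/dₒ, hence dₒ = f·(1 + 1/m).
dₒ = 110 × (1 + 1/1.27) = 110 × 1.78740 ≈ 196.614 mm.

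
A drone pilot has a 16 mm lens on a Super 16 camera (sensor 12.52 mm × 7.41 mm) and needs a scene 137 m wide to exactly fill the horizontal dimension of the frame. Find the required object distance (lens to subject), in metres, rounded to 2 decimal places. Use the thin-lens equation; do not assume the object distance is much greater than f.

W: 137 m = 137000 mm.
Magnification m = w/W = dᵢ/dₒ; combined with 1/f = 1/dₒ + 1/dᵢ this gives dₒ = f·(1 + W/w).
dₒ = 16 mm × (1 + 137000/12.52) = 16 × 10943.4920 ≈ 175095.872 mm = 175.096 m.

175.10 m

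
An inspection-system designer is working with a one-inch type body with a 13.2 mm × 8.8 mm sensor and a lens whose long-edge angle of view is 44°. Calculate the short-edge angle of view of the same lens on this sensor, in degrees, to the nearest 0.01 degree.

From the long-edge AOV: f = 13.2 / (2·tan(22°)) = 13.2 / 0.80805 ≈ 16.3356 mm.
Short-edge AOV = 2·arctan(8.8 / (2 × 16.3356)) = 2·arctan(0.26935) ≈ 30.1498°.

30.15°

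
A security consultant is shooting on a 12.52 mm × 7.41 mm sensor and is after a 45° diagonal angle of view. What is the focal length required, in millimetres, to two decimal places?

Sensor diagonal = √(12.52² + 7.41²) = √211.6585 ≈ 14.5485 mm.
From α = 2·arctan(d/2f) we get f = d / (2·tan(α/2)).
With d = 14.5485 mm and α/2 = 22.5°, tan(α/2) ≈ 0.41421, so f ≈ 14.5485 / 0.82843 ≈ 17.5616 mm.

17.56 mm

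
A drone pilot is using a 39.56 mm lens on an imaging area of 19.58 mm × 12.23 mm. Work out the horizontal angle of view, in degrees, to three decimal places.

Angle of view α = 2·arctan(w/2f) with w = 19.58 mm and f = 39.56 mm.
w/2f = 0.24747; arctan(0.24747) ≈ 13.8998°, so α ≈ 27.7997°.

27.800°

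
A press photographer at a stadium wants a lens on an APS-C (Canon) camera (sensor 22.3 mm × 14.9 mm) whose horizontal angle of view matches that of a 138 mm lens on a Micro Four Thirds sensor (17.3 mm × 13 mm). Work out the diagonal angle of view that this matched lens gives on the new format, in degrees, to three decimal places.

Equal horizontal AOV ⇒ f₂ = f₁ · 22.3/17.3 = 138 × 1.28902 ≈ 177.8844 mm.
Sensor diagonal = √(22.3² + 14.9²) = √719.3000 ≈ 26.8198 mm.
Diagonal AOV on the new format = 2·arctan(26.8198 / (2 × 177.8844)) = 2·arctan(0.07539) ≈ 8.6222°.

8.622°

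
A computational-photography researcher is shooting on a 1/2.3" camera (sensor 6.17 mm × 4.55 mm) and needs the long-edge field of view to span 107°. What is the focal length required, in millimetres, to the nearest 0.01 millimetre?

From α = 2·arctan(w/2f) we get f = w / (2·tan(α/2)).
With w = 6.17 mm and α/2 = 53.5°, tan(α/2) ≈ 1.35142, so f ≈ 6.17 / 2.70284 ≈ 2.2828 mm.

2.28 mm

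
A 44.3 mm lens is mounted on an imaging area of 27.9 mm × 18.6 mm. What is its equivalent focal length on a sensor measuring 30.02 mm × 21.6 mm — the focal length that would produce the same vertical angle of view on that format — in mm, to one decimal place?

51.4 mm

Equal angle of view means equal height/f ratio, so f₂ = f₁ · (height₂/height₁) = 44.3 × 21.6/18.6.
f₂ = 44.3 × 1.16129 ≈ 51.445 mm.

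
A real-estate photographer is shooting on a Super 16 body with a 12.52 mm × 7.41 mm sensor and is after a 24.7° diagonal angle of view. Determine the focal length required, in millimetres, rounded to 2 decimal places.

Sensor diagonal = √(12.52² + 7.41²) = √211.6585 ≈ 14.5485 mm.
From α = 2·arctan(d/2f) we get f = d / (2·tan(α/2)).
With d = 14.5485 mm and α/2 = 12.35°, tan(α/2) ≈ 0.21895, so f ≈ 14.5485 / 0.43790 ≈ 33.2234 mm.

33.22 mm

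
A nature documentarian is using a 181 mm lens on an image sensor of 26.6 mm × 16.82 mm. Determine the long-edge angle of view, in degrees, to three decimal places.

8.405°

Angle of view α = 2·arctan(w/2f) with w = 26.6 mm and f = 181 mm.
w/2f = 0.07348; arctan(0.07348) ≈ 4.2026°, so α ≈ 8.4052°.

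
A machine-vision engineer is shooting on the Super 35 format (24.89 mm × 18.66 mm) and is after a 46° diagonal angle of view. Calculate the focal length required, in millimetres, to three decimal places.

Sensor diagonal = √(24.89² + 18.66²) = √967.7077 ≈ 31.1080 mm.
From α = 2·arctan(d/2f) we get f = d / (2·tan(α/2)).
With d = 31.1080 mm and α/2 = 23°, tan(α/2) ≈ 0.42447, so f ≈ 31.1080 / 0.84895 ≈ 36.6429 mm.

36.643 mm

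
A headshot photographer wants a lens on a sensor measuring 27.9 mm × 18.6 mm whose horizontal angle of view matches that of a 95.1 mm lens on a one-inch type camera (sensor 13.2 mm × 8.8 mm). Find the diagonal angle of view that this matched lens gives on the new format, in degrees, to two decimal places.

Equal horizontal AOV ⇒ f₂ = f₁ · 27.9/13.2 = 95.1 × 2.11364 ≈ 201.0068 mm.
Sensor diagonal = √(27.9² + 18.6²) = √1124.3700 ≈ 33.5316 mm.
Diagonal AOV on the new format = 2·arctan(33.5316 / (2 × 201.0068)) = 2·arctan(0.08341) ≈ 9.5359°.

9.54°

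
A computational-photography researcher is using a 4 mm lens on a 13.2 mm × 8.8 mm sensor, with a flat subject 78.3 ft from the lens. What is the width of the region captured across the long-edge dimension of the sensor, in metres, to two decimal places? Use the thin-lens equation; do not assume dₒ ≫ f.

dₒ: 78.3 ft × 304.8 mm/ft = 23865.84 mm.
Similar triangles through the lens centre give W/dₒ = w/dᵢ; with 1/f = 1/dₒ + 1/dᵢ this gives W = w·(dₒ − f)/f.
W = 13.2 mm × (23865.8 − 4) / 4 = 13.2 × 5965.4598 ≈ 78744.069 mm = 78.7441 m.

78.74 m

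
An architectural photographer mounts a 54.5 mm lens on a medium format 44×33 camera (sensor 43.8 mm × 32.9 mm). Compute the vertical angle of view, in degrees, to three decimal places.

33.591°

Angle of view α = 2·arctan(h/2f) with h = 32.9 mm and f = 54.5 mm.
h/2f = 0.30183; arctan(0.30183) ≈ 16.7956°, so α ≈ 33.5913°.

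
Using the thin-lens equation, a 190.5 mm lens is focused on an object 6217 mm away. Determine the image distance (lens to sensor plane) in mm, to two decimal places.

1/dᵢ = 1/f − 1/dₒ = 1/190.5 − 1/6217 = 0.0050885 mm⁻¹.
dᵢ = 1/0.0050885 ≈ 196.5218 mm.

196.52 mm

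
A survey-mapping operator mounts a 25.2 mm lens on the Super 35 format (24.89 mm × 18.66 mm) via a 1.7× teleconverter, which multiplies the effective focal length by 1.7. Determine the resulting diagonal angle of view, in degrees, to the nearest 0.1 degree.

Effective focal length f = 25.2 × 1.7 = 42.84 mm.
Sensor diagonal = √(24.89² + 18.66²) = √967.7077 ≈ 31.1080 mm.
α = 2·arctan(31.108 / (2 × 42.84)) = 2·arctan(0.36307) ≈ 39.9091°.

39.9°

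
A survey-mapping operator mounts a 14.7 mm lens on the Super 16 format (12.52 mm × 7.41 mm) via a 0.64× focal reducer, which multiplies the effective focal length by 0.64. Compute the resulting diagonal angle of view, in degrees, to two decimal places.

Effective focal length f = 14.7 × 0.64 = 9.408 mm.
Sensor diagonal = √(12.52² + 7.41²) = √211.6585 ≈ 14.5485 mm.
α = 2·arctan(14.548 / (2 × 9.408)) = 2·arctan(0.77320) ≈ 75.4222°.

75.42°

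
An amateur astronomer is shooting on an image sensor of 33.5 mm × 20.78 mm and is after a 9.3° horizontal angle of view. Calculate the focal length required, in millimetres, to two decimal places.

205.93 mm

From α = 2·arctan(w/2f) we get f = w / (2·tan(α/2)).
With w = 33.5 mm and α/2 = 4.65°, tan(α/2) ≈ 0.08134, so f ≈ 33.5 / 0.16267 ≈ 205.9347 mm.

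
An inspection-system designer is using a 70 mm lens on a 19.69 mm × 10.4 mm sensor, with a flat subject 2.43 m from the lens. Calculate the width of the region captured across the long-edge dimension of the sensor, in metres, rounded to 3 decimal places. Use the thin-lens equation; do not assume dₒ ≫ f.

0.664 m

dₒ: 2.43 m = 2430 mm.
Similar triangles through the lens centre give W/dₒ = w/dᵢ; with 1/f = 1/dₒ + 1/dᵢ this gives W = w·(dₒ − f)/f.
W = 19.69 mm × (2430 − 70) / 70 = 19.69 × 33.7143 ≈ 663.834 mm = 0.663834 m.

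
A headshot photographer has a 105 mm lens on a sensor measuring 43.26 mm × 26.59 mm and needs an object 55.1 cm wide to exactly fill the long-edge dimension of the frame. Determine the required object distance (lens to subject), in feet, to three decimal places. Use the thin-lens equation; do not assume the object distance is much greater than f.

4.732 ft

W: 55.1 cm = 551 mm.
Magnification m = w/W = dᵢ/dₒ; combined with 1/f = 1/dₒ + 1/dᵢ this gives dₒ = f·(1 + W/w).
dₒ = 105 mm × (1 + 551/43.26) = 105 × 13.7369 ≈ 1442.379 mm = 1442.379/304.8 ft = 4.73221 ft.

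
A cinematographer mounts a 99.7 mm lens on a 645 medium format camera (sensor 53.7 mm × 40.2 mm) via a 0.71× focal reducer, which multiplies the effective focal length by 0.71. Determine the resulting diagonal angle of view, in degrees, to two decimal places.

Effective focal length f = 99.7 × 0.71 = 70.787 mm.
Sensor diagonal = √(53.7² + 40.2²) = √4499.7300 ≈ 67.0800 mm.
α = 2·arctan(67.080 / (2 × 70.787)) = 2·arctan(0.47382) ≈ 50.7047°.

50.70°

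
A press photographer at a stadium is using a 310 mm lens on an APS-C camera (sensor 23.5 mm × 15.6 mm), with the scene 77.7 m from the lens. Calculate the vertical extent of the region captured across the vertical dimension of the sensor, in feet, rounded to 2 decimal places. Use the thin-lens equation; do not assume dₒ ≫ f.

dₒ: 77.7 m = 77700 mm.
Similar triangles through the lens centre give W/dₒ = h/dᵢ; with 1/f = 1/dₒ + 1/dᵢ this gives W = h·(dₒ − f)/f.
W = 15.6 mm × (77700 − 310) / 310 = 15.6 × 249.6452 ≈ 3894.465 mm = 3894.465/304.8 ft = 12.7771 ft.

12.78 ft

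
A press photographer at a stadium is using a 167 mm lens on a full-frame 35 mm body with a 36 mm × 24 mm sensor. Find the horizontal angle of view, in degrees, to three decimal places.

12.304°

Angle of view α = 2·arctan(w/2f) with w = 36 mm and f = 167 mm.
w/2f = 0.10778; arctan(0.10778) ≈ 6.1518°, so α ≈ 12.3037°.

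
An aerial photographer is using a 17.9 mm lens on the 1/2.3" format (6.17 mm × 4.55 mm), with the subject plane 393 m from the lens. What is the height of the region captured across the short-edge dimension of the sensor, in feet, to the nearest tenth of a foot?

327.7 ft

dₒ: 393 m = 393000 mm.
Similar triangles through the lens centre give W/dₒ = h/dᵢ; with 1/f = 1/dₒ + 1/dᵢ this gives W = h·(dₒ − f)/f.
W = 4.55 mm × (393000 − 17.9) / 17.9 = 4.55 × 21954.3073 ≈ 99892.098 mm = 99892.098/304.8 ft = 327.73 ft.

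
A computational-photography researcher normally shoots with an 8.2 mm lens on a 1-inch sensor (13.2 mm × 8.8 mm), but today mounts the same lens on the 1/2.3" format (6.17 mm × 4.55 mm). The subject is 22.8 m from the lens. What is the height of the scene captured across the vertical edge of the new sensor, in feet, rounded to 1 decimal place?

The focal length stays 8.2 mm; the relevant sensor dimension is now h = 4.55 mm. Object distance dₒ = 22.8 m = 22800 mm.
Thin-lens field height W = h·(dₒ − f)/f = 4.55 × (22800 − 8.2)/8.2 ≈ 12646.670 mm = 12646.670/304.8 ft = 41.4917 ft.

41.5 ft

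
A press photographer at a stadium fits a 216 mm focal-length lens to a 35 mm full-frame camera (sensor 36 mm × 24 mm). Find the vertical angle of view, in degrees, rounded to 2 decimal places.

Angle of view α = 2·arctan(h/2f) with h = 24 mm and f = 216 mm.
h/2f = 0.05556; arctan(0.05556) ≈ 3.1798°, so α ≈ 6.3597°.

6.36°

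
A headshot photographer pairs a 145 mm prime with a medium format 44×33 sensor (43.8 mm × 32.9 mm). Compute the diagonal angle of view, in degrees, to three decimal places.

21.394°

Sensor diagonal = √(43.8² + 32.9²) = √3000.8500 ≈ 54.7800 mm.
Angle of view α = 2·arctan(d/2f) with d = 54.7800 mm and f = 145 mm.
d/2f = 0.18890; arctan(0.18890) ≈ 10.6969°, so α ≈ 21.3939°.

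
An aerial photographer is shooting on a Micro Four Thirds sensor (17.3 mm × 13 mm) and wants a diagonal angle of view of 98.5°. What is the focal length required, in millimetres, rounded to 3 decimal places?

9.323 mm

Sensor diagonal = √(17.3² + 13²) = √468.2900 ≈ 21.6400 mm.
From α = 2·arctan(d/2f) we get f = d / (2·tan(α/2)).
With d = 21.6400 mm and α/2 = 49.25°, tan(α/2) ≈ 1.16056, so f ≈ 21.6400 / 2.32111 ≈ 9.3231 mm.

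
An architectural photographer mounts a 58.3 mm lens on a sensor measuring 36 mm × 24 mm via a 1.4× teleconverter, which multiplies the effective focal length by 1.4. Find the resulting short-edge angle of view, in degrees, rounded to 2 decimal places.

Effective focal length f = 58.3 × 1.4 = 81.62 mm.
α = 2·arctan(24 / (2 × 81.62)) = 2·arctan(0.14702) ≈ 16.7277°.

16.73°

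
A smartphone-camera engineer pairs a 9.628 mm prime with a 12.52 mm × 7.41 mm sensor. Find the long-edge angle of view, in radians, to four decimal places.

1.1530 rad

Angle of view α = 2·arctan(w/2f) with w = 12.52 mm and f = 9.628 mm.
w/2f = 0.65019; arctan(0.65019) ≈ 0.5765 rad, so α ≈ 1.1530 rad.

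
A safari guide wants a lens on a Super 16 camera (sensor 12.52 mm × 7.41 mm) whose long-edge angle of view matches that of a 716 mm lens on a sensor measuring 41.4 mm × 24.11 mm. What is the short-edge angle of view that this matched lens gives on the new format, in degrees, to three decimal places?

Equal long-edge AOV ⇒ f₂ = f₁ · 12.52/41.4 = 716 × 0.30242 ≈ 216.5295 mm.
Short-edge AOV on the new format = 2·arctan(7.41 / (2 × 216.5295)) = 2·arctan(0.01711) ≈ 1.9606°.

1.961°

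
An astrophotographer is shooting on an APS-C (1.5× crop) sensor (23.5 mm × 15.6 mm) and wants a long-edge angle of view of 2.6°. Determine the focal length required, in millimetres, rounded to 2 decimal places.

517.78 mm

From α = 2·arctan(w/2f) we get f = w / (2·tan(α/2)).
With w = 23.5 mm and α/2 = 1.3°, tan(α/2) ≈ 0.02269, so f ≈ 23.5 / 0.04539 ≈ 517.7768 mm.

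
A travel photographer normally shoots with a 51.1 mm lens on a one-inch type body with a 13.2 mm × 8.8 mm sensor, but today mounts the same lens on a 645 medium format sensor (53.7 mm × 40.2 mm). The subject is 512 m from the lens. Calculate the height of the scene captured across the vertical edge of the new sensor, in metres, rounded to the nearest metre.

403 m

The focal length stays 51.1 mm; the relevant sensor dimension is now h = 40.2 mm. Object distance dₒ = 512 m = 512000 mm.
Thin-lens field height W = h·(dₒ − f)/f = 40.2 × (512000 − 51.1)/51.1 ≈ 402746.493 mm = 402.746 m.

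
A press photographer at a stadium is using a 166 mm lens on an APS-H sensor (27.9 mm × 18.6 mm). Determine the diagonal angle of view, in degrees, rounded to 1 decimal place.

11.5°

Sensor diagonal = √(27.9² + 18.6²) = √1124.3700 ≈ 33.5316 mm.
Angle of view α = 2·arctan(d/2f) with d = 33.5316 mm and f = 166 mm.
d/2f = 0.10100; arctan(0.10100) ≈ 5.7673°, so α ≈ 11.5345°.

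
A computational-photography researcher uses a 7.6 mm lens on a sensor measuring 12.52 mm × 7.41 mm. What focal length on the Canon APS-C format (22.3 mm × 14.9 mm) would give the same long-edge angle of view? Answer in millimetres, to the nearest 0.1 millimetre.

Equal angle of view means equal width/f ratio, so f₂ = f₁ · (width₂/width₁) = 7.6 × 22.3/12.52.
f₂ = 7.6 × 1.78115 ≈ 13.537 mm.

13.5 mm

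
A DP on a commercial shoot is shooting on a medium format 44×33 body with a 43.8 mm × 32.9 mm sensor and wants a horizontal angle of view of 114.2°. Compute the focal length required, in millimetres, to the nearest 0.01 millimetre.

14.17 mm

From α = 2·arctan(w/2f) we get f = w / (2·tan(α/2)).
With w = 43.8 mm and α/2 = 57.1°, tan(α/2) ≈ 1.54576, so f ≈ 43.8 / 3.09153 ≈ 14.1677 mm.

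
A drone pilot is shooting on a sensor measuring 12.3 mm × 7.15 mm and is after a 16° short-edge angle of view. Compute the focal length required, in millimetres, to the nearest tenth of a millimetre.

From α = 2·arctan(h/2f) we get f = h / (2·tan(α/2)).
With h = 7.15 mm and α/2 = 8°, tan(α/2) ≈ 0.14054, so f ≈ 7.15 / 0.28108 ≈ 25.4374 mm.

25.4 mm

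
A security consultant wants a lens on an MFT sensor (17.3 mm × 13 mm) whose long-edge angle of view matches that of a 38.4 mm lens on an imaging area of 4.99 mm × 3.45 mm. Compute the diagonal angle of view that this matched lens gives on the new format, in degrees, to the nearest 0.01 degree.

Equal long-edge AOV ⇒ f₂ = f₁ · 17.3/4.99 = 38.4 × 3.46693 ≈ 133.1303 mm.
Sensor diagonal = √(17.3² + 13²) = √468.2900 ≈ 21.6400 mm.
Diagonal AOV on the new format = 2·arctan(21.6400 / (2 × 133.1303)) = 2·arctan(0.08127) ≈ 9.2929°.

9.29°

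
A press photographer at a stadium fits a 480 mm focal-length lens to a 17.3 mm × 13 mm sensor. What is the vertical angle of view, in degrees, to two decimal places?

Angle of view α = 2·arctan(h/2f) with h = 13 mm and f = 480 mm.
h/2f = 0.01354; arctan(0.01354) ≈ 0.7758°, so α ≈ 1.5517°.

1.55°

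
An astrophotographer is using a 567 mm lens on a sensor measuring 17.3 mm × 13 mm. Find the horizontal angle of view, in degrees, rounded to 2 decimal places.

1.75°

Angle of view α = 2·arctan(w/2f) with w = 17.3 mm and f = 567 mm.
w/2f = 0.01526; arctan(0.01526) ≈ 0.8740°, so α ≈ 1.7480°.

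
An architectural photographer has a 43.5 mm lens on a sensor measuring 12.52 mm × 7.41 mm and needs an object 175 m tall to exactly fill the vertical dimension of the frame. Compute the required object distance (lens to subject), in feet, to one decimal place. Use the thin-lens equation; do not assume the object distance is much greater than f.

W: 175 m = 175000 mm.
Magnification m = h/W = dᵢ/dₒ; combined with 1/f = 1/dₒ + 1/dᵢ this gives dₒ = f·(1 + W/h).
dₒ = 43.5 mm × (1 + 175000/7.41) = 43.5 × 23617.7341 ≈ 1027371.435 mm = 1027371.435/304.8 ft = 3370.64 ft.

3370.6 ft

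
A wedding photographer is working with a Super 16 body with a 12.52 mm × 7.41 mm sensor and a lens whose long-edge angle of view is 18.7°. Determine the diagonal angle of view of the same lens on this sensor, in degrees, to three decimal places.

From the long-edge AOV: f = 12.52 / (2·tan(9.35°)) = 12.52 / 0.32930 ≈ 38.0195 mm.
Sensor diagonal = √(12.52² + 7.41²) = √211.6585 ≈ 14.5485 mm.
Diagonal AOV = 2·arctan(14.5485 / (2 × 38.0195)) = 2·arctan(0.19133) ≈ 21.6629°.

21.663°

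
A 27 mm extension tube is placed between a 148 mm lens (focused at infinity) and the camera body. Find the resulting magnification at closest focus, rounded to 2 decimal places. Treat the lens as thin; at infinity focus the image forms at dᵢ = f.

0.18×

The tube moves the image plane from f to f + e, so dᵢ = 148 + 27 = 175 mm. Focus is achieved when 1/f = 1/dₒ + 1/dᵢ, giving dₒ = 1/(1/f − 1/(f+e)).
Magnification m = dᵢ/dₒ = (f+e)·(1/f − 1/(f+e)) = e/f = 27/148 ≈ 0.1824.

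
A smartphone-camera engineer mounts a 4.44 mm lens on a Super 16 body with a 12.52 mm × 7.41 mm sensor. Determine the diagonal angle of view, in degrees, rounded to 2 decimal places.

Sensor diagonal = √(12.52² + 7.41²) = √211.6585 ≈ 14.5485 mm.
Angle of view α = 2·arctan(d/2f) with d = 14.5485 mm and f = 4.44 mm.
d/2f = 1.63834; arctan(1.63834) ≈ 58.6012°, so α ≈ 117.2025°.

117.20°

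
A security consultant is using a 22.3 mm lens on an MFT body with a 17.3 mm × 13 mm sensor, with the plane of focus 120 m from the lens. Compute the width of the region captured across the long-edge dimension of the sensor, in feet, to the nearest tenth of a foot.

dₒ: 120 m = 120000 mm.
Similar triangles through the lens centre give W/dₒ = w/dᵢ; with 1/f = 1/dₒ + 1/dᵢ this gives W = w·(dₒ − f)/f.
W = 17.3 mm × (120000 − 22.3) / 22.3 = 17.3 × 5380.1659 ≈ 93076.870 mm = 93076.870/304.8 ft = 305.37 ft.

305.4 ft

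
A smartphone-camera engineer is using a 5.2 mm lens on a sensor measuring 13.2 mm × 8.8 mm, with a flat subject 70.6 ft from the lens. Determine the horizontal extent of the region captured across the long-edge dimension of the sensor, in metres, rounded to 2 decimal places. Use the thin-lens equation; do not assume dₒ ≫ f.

dₒ: 70.6 ft × 304.8 mm/ft = 21518.88 mm.
Similar triangles through the lens centre give W/dₒ = w/dᵢ; with 1/f = 1/dₒ + 1/dᵢ this gives W = w·(dₒ − f)/f.
W = 13.2 mm × (21518.9 − 5.2) / 5.2 = 13.2 × 4137.2460 ≈ 54611.647 mm = 54.6116 m.

54.61 m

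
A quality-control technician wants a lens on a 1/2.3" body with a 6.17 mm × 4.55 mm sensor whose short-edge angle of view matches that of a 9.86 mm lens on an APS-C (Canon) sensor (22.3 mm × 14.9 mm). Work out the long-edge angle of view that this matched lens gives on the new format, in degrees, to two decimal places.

91.39°

Equal short-edge AOV ⇒ f₂ = f₁ · 4.55/14.9 = 9.86 × 0.30537 ≈ 3.0109 mm.
Long-edge AOV on the new format = 2·arctan(6.17 / (2 × 3.0109)) = 2·arctan(1.02460) ≈ 91.3921°.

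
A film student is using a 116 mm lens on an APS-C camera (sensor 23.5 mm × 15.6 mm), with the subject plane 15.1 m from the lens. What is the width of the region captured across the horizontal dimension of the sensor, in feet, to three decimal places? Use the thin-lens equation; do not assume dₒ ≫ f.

9.959 ft

dₒ: 15.1 m = 15100 mm.
Similar triangles through the lens centre give W/dₒ = w/dᵢ; with 1/f = 1/dₒ + 1/dᵢ this gives W = w·(dₒ − f)/f.
W = 23.5 mm × (15100 − 116) / 116 = 23.5 × 129.1724 ≈ 3035.552 mm = 3035.552/304.8 ft = 9.95916 ft.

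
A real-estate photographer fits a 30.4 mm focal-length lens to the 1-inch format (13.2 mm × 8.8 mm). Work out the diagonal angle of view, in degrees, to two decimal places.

29.25°

Sensor diagonal = √(13.2² + 8.8²) = √251.6800 ≈ 15.8644 mm.
Angle of view α = 2·arctan(d/2f) with d = 15.8644 mm and f = 30.4 mm.
d/2f = 0.26093; arctan(0.26093) ≈ 14.6240°, so α ≈ 29.2480°.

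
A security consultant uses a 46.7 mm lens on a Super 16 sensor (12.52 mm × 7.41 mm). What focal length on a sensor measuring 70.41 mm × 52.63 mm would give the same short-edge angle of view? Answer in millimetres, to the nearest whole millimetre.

332 mm

Equal angle of view means equal height/f ratio, so f₂ = f₁ · (height₂/height₁) = 46.7 × 52.63/7.41.
f₂ = 46.7 × 7.10256 ≈ 331.690 mm.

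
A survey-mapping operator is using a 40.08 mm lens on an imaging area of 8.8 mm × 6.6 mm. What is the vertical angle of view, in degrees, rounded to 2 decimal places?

9.41°

Angle of view α = 2·arctan(h/2f) with h = 6.6 mm and f = 40.08 mm.
h/2f = 0.08234; arctan(0.08234) ≈ 4.7068°, so α ≈ 9.4137°.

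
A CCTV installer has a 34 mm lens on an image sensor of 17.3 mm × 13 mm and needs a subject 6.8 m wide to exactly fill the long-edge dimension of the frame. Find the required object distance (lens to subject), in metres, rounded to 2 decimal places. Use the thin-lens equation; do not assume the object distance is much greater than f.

13.40 m

W: 6.8 m = 6800 mm.
Magnification m = w/W = dᵢ/dₒ; combined with 1/f = 1/dₒ + 1/dᵢ this gives dₒ = f·(1 + W/w).
dₒ = 34 mm × (1 + 6800/17.3) = 34 × 394.0636 ≈ 13398.162 mm = 13.3982 m.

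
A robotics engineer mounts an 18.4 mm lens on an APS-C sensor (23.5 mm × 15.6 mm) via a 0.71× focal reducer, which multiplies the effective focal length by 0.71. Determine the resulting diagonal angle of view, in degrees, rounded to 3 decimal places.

94.382°

Effective focal length f = 18.4 × 0.71 = 13.064 mm.
Sensor diagonal = √(23.5² + 15.6²) = √795.6100 ≈ 28.2066 mm.
α = 2·arctan(28.207 / (2 × 13.064)) = 2·arctan(1.07955) ≈ 94.3815°.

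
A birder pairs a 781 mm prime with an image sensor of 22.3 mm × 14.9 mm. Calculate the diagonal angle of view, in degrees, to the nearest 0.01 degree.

1.97°

Sensor diagonal = √(22.3² + 14.9²) = √719.3000 ≈ 26.8198 mm.
Angle of view α = 2·arctan(d/2f) with d = 26.8198 mm and f = 781 mm.
d/2f = 0.01717; arctan(0.01717) ≈ 0.9837°, so α ≈ 1.9674°.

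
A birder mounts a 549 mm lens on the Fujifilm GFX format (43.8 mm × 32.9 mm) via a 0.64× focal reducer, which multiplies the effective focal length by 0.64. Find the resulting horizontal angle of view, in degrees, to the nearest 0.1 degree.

Effective focal length f = 549 × 0.64 = 351.36 mm.
α = 2·arctan(43.8 / (2 × 351.36)) = 2·arctan(0.06233) ≈ 7.1332°.

7.1°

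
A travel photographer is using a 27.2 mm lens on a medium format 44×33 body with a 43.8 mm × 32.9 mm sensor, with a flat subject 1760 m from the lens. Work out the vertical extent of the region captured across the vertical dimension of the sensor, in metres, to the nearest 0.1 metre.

2128.8 m

dₒ: 1760 m = 1.76e+06 mm.
Similar triangles through the lens centre give W/dₒ = h/dᵢ; with 1/f = 1/dₒ + 1/dᵢ this gives W = h·(dₒ − f)/f.
W = 32.9 mm × (1.76e+06 − 27.2) / 27.2 = 32.9 × 64704.8824 ≈ 2128790.629 mm = 2128.79 m.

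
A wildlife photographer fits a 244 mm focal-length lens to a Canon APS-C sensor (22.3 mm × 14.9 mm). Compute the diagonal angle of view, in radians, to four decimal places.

Sensor diagonal = √(22.3² + 14.9²) = √719.3000 ≈ 26.8198 mm.
Angle of view α = 2·arctan(d/2f) with d = 26.8198 mm and f = 244 mm.
d/2f = 0.05496; arctan(0.05496) ≈ 0.0549 rad, so α ≈ 0.1098 rad.

0.1098 rad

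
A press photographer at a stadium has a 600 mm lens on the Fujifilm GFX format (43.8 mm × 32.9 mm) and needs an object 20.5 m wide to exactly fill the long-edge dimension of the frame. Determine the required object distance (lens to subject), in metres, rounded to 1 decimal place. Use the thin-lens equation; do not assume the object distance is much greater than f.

W: 20.5 m = 20500 mm.
Magnification m = w/W = dᵢ/dₒ; combined with 1/f = 1/dₒ + 1/dᵢ this gives dₒ = f·(1 + W/w).
dₒ = 600 mm × (1 + 20500/43.8) = 600 × 469.0365 ≈ 281421.918 mm = 281.422 m.

281.4 m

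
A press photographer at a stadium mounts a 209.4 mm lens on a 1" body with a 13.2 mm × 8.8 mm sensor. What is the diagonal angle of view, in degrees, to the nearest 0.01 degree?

4.34°

Sensor diagonal = √(13.2² + 8.8²) = √251.6800 ≈ 15.8644 mm.
Angle of view α = 2·arctan(d/2f) with d = 15.8644 mm and f = 209.4 mm.
d/2f = 0.03788; arctan(0.03788) ≈ 2.1694°, so α ≈ 4.3387°.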